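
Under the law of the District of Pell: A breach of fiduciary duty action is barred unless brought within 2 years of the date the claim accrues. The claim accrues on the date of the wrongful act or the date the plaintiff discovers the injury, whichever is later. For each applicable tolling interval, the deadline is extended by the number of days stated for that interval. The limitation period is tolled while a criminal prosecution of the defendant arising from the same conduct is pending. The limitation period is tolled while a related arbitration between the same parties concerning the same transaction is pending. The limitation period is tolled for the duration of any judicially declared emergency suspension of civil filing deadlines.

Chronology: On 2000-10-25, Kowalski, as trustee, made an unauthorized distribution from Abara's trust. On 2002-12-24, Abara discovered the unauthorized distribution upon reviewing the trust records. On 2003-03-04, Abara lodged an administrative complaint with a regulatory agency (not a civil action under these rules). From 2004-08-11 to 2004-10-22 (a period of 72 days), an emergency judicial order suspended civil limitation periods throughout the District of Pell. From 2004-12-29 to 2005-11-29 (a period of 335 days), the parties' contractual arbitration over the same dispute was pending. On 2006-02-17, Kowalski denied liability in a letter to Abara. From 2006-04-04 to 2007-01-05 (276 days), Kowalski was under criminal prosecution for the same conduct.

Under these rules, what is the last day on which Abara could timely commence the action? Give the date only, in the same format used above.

2006-02-04

Because discovery on 2002-12-24 post-dates the 2000-10-25 act, accrual under the later-of rule falls on 2002-12-24.
The untolled deadline — 2 years after 2002-12-24 — is 2004-12-24.
Because the emergency suspension of filing deadlines ran from 2004-08-11 to 2004-10-22, the deadline is extended by 72 days to 2005-03-06.
The period was tolled for 335 days by the pending related arbitration (2004-12-29 to 2005-11-29), pushing the deadline to 2006-02-04.
The pending criminal prosecution starting 2006-04-04 came too late — the period had run on 2006-02-04 — and so does not extend the deadline.
Nothing else in the chronology tolls or restarts the period.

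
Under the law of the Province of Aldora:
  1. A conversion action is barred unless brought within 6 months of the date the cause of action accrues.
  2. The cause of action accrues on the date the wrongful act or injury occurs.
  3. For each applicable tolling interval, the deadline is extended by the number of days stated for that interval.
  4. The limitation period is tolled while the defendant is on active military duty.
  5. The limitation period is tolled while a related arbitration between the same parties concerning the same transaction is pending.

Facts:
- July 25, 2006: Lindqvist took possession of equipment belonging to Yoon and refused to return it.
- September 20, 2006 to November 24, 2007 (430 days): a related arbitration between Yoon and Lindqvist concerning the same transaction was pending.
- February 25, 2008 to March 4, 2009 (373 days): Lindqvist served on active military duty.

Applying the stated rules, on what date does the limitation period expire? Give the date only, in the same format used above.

April 7, 2009

The limitation period began to run on July 25, 2006.
The untolled deadline — 6 months after July 25, 2006 — is January 25, 2007.
The pending related arbitration from September 20, 2006 to November 24, 2007 tolled the period for 430 days, extending the deadline to March 30, 2008.
The defendant's active military service from February 25, 2008 to March 4, 2009 tolled the period for 373 days, extending the deadline to April 7, 2009.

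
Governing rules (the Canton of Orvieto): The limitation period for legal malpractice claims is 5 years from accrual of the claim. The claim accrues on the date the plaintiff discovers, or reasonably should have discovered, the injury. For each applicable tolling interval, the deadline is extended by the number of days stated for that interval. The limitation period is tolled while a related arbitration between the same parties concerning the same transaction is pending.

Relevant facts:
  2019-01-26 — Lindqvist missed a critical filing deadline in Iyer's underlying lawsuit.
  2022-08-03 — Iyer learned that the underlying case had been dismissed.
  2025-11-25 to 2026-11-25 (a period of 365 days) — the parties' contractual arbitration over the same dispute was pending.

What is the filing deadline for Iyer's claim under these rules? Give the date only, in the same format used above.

2028-08-02

Accrual is tied to discovery, so the period began on 2022-08-03 rather than on 2019-01-26 when the act occurred.
Adding the 5 years base period to 2022-08-03 gives a deadline of 2027-08-03, before any tolling.
The pending related arbitration from 2025-11-25 to 2026-11-25 tolled the period for 365 days, extending the deadline to 2028-08-02.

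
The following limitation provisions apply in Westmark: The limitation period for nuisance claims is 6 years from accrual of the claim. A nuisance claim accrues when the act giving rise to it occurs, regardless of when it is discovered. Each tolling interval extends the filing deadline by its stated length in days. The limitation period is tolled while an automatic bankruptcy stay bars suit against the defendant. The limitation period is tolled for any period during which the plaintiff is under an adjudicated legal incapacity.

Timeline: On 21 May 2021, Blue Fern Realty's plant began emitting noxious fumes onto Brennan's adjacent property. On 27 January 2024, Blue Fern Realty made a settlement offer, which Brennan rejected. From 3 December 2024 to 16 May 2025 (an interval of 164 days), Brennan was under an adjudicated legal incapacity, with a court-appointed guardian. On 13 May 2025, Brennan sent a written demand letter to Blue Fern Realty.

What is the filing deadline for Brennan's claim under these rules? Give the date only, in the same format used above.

The claim accrued on 21 May 2021, when the wrongful act occurred.
6 years from 21 May 2021 is 21 May 2027.
The plaintiff's legal incapacity from 3 December 2024 to 16 May 2025 tolled the period for 164 days, extending the deadline to 1 November 2027.
Nothing else in the chronology tolls or restarts the period.

1 November 2027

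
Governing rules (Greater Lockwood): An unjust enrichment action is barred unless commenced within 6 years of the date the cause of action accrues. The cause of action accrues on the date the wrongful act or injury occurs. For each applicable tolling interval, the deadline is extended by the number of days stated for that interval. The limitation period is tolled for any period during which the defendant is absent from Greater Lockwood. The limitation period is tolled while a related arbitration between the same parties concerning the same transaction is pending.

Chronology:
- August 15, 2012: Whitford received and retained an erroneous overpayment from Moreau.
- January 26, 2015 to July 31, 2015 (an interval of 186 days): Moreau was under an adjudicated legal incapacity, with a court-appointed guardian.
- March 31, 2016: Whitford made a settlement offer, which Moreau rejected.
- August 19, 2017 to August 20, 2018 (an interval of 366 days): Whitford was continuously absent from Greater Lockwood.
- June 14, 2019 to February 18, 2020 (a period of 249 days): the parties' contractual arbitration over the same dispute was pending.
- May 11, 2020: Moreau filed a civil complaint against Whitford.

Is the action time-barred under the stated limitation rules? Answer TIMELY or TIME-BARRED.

The limitation period began to run on August 15, 2012.
The untolled deadline — 6 years after August 15, 2012 — is August 15, 2018.
The period was tolled for 366 days by the defendant's absence from the jurisdiction (August 19, 2017 to August 20, 2018), pushing the deadline to August 16, 2019.
The period was tolled for 249 days by the pending related arbitration (June 14, 2019 to February 18, 2020), pushing the deadline to April 21, 2020.
No stated provision tolls the period for the plaintiff's incapacity, so the interval from January 26, 2015 to July 31, 2015 has no effect on the deadline.
Nothing else in the chronology tolls or restarts the period.
The May 11, 2020 filing falls after the April 21, 2020 deadline; the claim is time-barred.

TIME-BARRED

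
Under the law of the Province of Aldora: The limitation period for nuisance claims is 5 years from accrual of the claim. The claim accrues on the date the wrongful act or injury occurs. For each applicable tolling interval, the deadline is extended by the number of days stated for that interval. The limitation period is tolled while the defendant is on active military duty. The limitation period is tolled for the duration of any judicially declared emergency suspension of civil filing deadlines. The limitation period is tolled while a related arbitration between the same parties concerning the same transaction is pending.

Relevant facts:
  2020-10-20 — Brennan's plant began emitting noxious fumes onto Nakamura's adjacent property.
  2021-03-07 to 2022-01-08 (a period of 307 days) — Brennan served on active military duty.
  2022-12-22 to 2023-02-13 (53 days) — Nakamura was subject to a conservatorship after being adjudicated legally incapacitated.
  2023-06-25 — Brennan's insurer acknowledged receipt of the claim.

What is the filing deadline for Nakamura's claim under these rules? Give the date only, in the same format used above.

The claim accrued on 2020-10-20, when the wrongful act occurred.
The untolled deadline — 5 years after 2020-10-20 — is 2025-10-20.
The period was tolled for 307 days by the defendant's active military service (2021-03-07 to 2022-01-08), pushing the deadline to 2026-08-23.
The plaintiff's legal incapacity from 2022-12-22 to 2023-02-13 does not toll the period, because no stated rule makes the plaintiff's incapacity a tolling event.
Nothing else in the chronology tolls or restarts the period.

2026-08-23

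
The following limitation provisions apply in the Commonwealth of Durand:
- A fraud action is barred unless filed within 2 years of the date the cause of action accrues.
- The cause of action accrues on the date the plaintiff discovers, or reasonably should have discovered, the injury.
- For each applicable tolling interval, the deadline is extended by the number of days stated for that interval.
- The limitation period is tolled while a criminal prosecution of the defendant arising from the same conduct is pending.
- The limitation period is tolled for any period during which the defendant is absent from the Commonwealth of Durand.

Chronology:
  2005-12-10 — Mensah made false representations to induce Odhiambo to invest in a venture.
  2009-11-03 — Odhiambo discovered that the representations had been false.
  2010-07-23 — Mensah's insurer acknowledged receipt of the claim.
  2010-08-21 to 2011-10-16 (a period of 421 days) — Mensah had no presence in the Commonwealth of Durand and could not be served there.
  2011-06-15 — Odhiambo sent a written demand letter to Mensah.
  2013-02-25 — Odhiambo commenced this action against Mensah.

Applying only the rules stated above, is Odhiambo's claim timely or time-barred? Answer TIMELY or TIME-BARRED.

Under the discovery rule, the claim accrued on 2009-11-03, when Odhiambo discovered the injury — not on the 2005-12-10 date of the underlying act.
2 years from 2009-11-03 is 2011-11-03.
Because the defendant's absence from the jurisdiction ran from 2010-08-21 to 2011-10-16, the deadline is extended by 421 days to 2012-12-28.
The other events in the timeline have no effect on the limitation period under the stated rules.
Odhiambo filed on 2013-02-25, after the 2012-12-28 deadline, so the action is time-barred.

TIME-BARRED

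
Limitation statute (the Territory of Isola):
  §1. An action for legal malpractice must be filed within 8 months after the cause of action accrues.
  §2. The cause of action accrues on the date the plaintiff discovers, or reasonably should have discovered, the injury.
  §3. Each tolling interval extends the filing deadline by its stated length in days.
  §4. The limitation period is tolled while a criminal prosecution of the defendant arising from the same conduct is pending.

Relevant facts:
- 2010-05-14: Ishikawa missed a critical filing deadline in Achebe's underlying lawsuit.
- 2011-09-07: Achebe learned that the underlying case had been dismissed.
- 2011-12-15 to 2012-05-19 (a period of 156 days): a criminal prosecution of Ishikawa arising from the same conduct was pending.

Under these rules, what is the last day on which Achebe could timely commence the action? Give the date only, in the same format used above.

Accrual is tied to discovery, so the period began on 2011-09-07 rather than on 2010-05-14 when the act occurred.
The untolled deadline — 8 months after 2011-09-07 — is 2012-05-07.
Because the pending criminal prosecution ran from 2011-12-15 to 2012-05-19, the deadline is extended by 156 days to 2012-10-10.

2012-10-10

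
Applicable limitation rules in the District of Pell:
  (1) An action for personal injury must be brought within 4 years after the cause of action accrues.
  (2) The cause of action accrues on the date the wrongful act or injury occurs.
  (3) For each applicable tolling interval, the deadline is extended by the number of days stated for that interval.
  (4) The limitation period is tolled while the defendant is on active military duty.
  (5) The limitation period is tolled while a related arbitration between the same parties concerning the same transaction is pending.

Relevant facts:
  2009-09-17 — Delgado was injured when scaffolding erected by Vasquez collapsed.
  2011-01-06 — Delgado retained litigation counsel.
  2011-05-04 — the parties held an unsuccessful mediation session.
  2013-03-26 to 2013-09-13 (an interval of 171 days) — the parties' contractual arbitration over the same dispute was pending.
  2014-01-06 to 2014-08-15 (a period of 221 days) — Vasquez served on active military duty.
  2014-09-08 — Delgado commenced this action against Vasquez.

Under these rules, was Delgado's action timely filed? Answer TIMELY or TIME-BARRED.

TIMELY

The cause of action accrued on 2009-09-17, the date of the act.
The untolled deadline — 4 years after 2009-09-17 — is 2013-09-17.
The period was tolled for 171 days by the pending related arbitration (2013-03-26 to 2013-09-13), pushing the deadline to 2014-03-07.
Because the defendant's active military service ran from 2014-01-06 to 2014-08-15, the deadline is extended by 221 days to 2014-10-14.
The other events in the timeline have no effect on the limitation period under the stated rules.
Filing on 2014-09-08 beat the 2014-10-14 deadline — the action is timely.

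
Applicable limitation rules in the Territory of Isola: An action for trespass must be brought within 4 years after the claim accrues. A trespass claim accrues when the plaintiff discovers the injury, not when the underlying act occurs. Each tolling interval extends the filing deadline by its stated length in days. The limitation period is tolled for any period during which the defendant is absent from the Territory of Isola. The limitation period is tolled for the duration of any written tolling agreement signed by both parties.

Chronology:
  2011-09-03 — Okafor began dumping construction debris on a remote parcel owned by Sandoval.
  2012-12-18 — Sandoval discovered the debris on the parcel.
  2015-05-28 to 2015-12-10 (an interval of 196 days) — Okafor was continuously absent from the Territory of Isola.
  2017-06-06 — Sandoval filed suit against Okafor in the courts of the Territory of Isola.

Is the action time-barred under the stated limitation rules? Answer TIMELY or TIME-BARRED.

TIMELY

Accrual is tied to discovery, so the period began on 2012-12-18 rather than on 2011-09-03 when the act occurred.
Adding the 4 years base period to 2012-12-18 gives a deadline of 2016-12-18, before any tolling.
The period was tolled for 196 days by the defendant's absence from the jurisdiction (2015-05-28 to 2015-12-10), pushing the deadline to 2017-07-02.
Sandoval filed on 2017-06-06, before the 2017-07-02 deadline, so the action is timely.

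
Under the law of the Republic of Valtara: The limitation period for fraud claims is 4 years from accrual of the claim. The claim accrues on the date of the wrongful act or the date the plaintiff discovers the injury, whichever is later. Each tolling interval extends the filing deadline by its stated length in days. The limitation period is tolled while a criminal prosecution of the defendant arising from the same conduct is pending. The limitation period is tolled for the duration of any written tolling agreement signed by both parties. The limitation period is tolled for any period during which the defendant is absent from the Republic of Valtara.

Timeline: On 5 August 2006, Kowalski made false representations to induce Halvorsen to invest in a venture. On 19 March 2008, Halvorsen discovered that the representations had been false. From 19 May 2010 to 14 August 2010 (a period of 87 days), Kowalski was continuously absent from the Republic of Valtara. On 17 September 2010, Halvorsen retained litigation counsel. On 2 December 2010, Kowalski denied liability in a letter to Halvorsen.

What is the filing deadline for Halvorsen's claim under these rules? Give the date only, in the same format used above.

14 June 2012

The claim accrued on 19 March 2008 — the later of the 5 August 2006 act and the 19 March 2008 discovery.
The untolled deadline — 4 years after 19 March 2008 — is 19 March 2012.
The defendant's absence from the jurisdiction from 19 May 2010 to 14 August 2010 tolled the period for 87 days, extending the deadline to 14 June 2012.
None of the other events listed affects the running of the period under the stated rules.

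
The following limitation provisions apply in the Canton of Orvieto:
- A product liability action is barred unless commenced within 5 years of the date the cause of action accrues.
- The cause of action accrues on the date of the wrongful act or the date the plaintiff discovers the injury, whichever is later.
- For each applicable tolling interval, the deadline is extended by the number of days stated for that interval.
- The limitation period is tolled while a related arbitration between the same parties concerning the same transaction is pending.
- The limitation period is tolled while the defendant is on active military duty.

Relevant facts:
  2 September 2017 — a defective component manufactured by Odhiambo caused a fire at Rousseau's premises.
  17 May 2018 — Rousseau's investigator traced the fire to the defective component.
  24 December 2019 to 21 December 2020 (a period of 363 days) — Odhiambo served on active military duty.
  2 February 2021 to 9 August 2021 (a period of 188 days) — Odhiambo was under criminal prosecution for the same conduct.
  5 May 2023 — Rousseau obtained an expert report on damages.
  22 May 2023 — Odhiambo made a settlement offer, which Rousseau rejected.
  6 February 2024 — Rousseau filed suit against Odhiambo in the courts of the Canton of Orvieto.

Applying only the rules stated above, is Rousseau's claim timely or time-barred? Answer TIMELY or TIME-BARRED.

The claim accrued on 17 May 2018 — the later of the 2 September 2017 act and the 17 May 2018 discovery.
The untolled deadline — 5 years after 17 May 2018 — is 17 May 2023.
Because the defendant's active military service ran from 24 December 2019 to 21 December 2020, the deadline is extended by 363 days to 14 May 2024.
The pending criminal prosecution from 2 February 2021 to 9 August 2021 does not toll the period, because no stated rule makes a criminal prosecution a tolling event.
Nothing else in the chronology tolls or restarts the period.
Filing on 6 February 2024 beat the 14 May 2024 deadline — the action is timely.

TIMELY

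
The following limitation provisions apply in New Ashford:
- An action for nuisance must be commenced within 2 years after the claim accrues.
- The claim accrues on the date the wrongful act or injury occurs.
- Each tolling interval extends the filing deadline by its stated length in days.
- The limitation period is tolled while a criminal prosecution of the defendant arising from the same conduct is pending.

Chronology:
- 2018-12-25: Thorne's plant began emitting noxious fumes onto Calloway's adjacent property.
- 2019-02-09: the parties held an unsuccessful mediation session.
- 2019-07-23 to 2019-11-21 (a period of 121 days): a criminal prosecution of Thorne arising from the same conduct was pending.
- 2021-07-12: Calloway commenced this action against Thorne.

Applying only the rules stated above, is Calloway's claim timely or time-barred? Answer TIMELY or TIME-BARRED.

TIME-BARRED

The claim accrued on 2018-12-25, when the wrongful act occurred.
The untolled deadline — 2 years after 2018-12-25 — is 2020-12-25.
The period was tolled for 121 days by the pending criminal prosecution (2019-07-23 to 2019-11-21), pushing the deadline to 2021-04-25.
Nothing else in the chronology tolls or restarts the period.
The 2021-07-12 filing falls after the 2021-04-25 deadline; the claim is time-barred.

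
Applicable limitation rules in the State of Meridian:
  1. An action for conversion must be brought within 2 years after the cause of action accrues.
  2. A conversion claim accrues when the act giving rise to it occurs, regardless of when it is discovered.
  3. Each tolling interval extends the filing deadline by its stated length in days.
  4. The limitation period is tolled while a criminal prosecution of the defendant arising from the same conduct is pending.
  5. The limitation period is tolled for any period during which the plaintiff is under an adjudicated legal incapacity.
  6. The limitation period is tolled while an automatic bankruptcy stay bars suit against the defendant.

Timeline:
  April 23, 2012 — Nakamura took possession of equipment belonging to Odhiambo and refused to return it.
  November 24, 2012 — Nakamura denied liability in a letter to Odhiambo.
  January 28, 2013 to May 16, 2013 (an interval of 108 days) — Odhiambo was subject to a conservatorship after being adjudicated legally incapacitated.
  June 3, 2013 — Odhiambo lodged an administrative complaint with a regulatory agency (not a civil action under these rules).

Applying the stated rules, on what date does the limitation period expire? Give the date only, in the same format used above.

August 9, 2014

The cause of action accrued on April 23, 2012, the date of the act.
The untolled deadline — 2 years after April 23, 2012 — is April 23, 2014.
Because the plaintiff's legal incapacity ran from January 28, 2013 to May 16, 2013, the deadline is extended by 108 days to August 9, 2014.
The other events in the timeline have no effect on the limitation period under the stated rules.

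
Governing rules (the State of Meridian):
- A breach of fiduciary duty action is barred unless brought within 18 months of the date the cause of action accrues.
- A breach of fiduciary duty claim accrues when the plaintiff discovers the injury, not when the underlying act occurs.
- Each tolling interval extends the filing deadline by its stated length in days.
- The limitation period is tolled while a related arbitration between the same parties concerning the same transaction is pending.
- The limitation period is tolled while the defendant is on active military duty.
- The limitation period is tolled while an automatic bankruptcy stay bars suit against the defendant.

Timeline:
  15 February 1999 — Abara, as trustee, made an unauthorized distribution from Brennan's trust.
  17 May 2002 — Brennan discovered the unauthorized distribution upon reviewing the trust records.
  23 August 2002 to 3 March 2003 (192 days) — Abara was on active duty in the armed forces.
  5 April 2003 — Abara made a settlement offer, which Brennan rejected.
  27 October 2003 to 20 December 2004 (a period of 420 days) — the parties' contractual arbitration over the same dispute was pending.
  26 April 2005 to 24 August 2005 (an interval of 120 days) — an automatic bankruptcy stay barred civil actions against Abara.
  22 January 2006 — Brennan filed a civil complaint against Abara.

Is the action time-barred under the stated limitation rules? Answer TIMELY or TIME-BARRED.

Accrual is tied to discovery, so the period began on 17 May 2002 rather than on 15 February 1999 when the act occurred.
18 months from 17 May 2002 is 17 November 2003.
Because the defendant's active military service ran from 23 August 2002 to 3 March 2003, the deadline is extended by 192 days to 27 May 2004.
The period was tolled for 420 days by the pending related arbitration (27 October 2003 to 20 December 2004), pushing the deadline to 21 July 2005.
Because the automatic bankruptcy stay ran from 26 April 2005 to 24 August 2005, the deadline is extended by 120 days to 18 November 2005.
The other events in the timeline have no effect on the limitation period under the stated rules.
Brennan filed on 22 January 2006, after the 18 November 2005 deadline, so the action is time-barred.

TIME-BARRED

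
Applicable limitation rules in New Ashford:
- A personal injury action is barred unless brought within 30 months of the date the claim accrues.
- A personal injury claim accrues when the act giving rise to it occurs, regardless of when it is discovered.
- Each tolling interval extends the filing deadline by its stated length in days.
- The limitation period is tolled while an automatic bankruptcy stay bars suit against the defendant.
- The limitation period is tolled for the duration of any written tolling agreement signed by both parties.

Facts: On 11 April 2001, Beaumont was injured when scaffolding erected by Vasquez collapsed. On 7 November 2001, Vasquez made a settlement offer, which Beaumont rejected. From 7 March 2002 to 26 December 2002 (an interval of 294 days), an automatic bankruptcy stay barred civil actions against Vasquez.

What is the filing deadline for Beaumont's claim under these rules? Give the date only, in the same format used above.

The claim accrued on 11 April 2001, when the wrongful act occurred.
The untolled deadline — 30 months after 11 April 2001 — is 11 October 2003.
The automatic bankruptcy stay from 7 March 2002 to 26 December 2002 tolled the period for 294 days, extending the deadline to 31 July 2004.
The other events in the timeline have no effect on the limitation period under the stated rules.

31 July 2004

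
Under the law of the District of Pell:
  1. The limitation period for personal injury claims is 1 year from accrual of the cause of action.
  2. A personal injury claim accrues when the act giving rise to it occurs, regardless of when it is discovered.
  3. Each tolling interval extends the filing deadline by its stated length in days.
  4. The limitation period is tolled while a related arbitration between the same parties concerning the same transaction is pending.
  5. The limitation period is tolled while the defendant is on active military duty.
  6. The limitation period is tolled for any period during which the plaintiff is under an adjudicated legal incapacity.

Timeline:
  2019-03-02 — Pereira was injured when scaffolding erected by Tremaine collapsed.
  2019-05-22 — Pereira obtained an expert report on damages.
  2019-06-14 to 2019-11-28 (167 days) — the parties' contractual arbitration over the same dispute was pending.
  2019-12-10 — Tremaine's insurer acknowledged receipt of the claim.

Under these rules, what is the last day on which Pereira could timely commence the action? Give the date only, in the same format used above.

2020-08-16

The cause of action accrued on 2019-03-02, the date of the act.
Adding the 1 year base period to 2019-03-02 gives a deadline of 2020-03-02, before any tolling.
The period was tolled for 167 days by the pending related arbitration (2019-06-14 to 2019-11-28), pushing the deadline to 2020-08-16.
The other events in the timeline have no effect on the limitation period under the stated rules.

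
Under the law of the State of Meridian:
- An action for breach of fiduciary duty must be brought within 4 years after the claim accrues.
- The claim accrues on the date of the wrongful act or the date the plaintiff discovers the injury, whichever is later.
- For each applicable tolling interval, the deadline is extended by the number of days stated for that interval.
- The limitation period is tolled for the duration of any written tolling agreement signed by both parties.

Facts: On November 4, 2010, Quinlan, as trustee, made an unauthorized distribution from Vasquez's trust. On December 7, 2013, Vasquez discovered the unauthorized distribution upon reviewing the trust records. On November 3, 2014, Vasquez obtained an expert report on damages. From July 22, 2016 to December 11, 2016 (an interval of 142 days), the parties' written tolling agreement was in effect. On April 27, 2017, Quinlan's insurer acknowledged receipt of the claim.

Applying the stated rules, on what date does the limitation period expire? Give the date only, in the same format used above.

Taking the later of the act (November 4, 2010) and discovery (December 7, 2013), the claim accrued on December 7, 2013.
4 years from December 7, 2013 is December 7, 2017.
Because the written tolling agreement ran from July 22, 2016 to December 11, 2016, the deadline is extended by 142 days to April 28, 2018.
Nothing else in the chronology tolls or restarts the period.

April 28, 2018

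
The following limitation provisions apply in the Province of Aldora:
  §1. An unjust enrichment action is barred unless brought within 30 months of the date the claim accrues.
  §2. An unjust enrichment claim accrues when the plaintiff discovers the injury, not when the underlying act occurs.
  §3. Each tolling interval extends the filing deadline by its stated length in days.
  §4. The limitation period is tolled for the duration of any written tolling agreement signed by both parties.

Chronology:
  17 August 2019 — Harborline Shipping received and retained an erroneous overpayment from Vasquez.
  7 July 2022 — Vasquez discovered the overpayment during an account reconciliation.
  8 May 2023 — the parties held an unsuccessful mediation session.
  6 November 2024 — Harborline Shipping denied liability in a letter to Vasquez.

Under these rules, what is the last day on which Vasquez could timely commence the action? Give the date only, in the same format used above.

7 January 2025

Accrual is tied to discovery, so the period began on 7 July 2022 rather than on 17 August 2019 when the act occurred.
Adding the 30 months base period to 7 July 2022 gives a deadline of 7 January 2025, before any tolling.
Nothing else in the chronology tolls or restarts the period.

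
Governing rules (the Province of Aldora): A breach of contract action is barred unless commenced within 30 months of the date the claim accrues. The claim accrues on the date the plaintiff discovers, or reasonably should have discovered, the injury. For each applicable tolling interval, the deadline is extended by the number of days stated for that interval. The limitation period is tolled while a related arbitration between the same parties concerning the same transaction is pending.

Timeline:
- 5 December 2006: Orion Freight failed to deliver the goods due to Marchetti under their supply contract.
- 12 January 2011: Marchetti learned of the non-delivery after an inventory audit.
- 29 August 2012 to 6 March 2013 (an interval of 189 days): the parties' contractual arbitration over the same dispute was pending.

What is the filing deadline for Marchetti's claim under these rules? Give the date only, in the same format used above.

17 January 2014

Under the discovery rule, the claim accrued on 12 January 2011, when Marchetti discovered the injury — not on the 5 December 2006 date of the underlying act.
Adding the 30 months base period to 12 January 2011 gives a deadline of 12 July 2013, before any tolling.
The period was tolled for 189 days by the pending related arbitration (29 August 2012 to 6 March 2013), pushing the deadline to 17 January 2014.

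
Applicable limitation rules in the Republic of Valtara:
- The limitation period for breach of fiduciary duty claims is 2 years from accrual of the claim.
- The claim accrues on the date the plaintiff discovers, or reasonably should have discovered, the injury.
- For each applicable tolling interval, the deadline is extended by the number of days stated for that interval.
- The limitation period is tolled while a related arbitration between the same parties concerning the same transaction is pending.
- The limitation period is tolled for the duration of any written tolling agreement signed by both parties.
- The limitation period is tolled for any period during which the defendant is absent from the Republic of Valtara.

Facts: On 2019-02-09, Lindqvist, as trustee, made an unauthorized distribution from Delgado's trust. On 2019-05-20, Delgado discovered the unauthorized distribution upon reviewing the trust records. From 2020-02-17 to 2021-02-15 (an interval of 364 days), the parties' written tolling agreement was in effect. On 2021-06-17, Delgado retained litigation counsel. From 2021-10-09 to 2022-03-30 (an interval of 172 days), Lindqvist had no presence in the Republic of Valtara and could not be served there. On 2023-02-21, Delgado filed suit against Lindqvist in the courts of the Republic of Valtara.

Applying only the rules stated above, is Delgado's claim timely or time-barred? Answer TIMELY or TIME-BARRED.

The claim did not accrue until Delgado discovered the injury on 2019-05-20; the 2019-02-09 act date does not start the clock under the stated rule.
The untolled deadline — 2 years after 2019-05-20 — is 2021-05-20.
The period was tolled for 364 days by the written tolling agreement (2020-02-17 to 2021-02-15), pushing the deadline to 2022-05-19.
The period was tolled for 172 days by the defendant's absence from the jurisdiction (2021-10-09 to 2022-03-30), pushing the deadline to 2022-11-07.
None of the other events listed affects the running of the period under the stated rules.
The 2023-02-21 filing falls after the 2022-11-07 deadline; the claim is time-barred.

TIME-BARRED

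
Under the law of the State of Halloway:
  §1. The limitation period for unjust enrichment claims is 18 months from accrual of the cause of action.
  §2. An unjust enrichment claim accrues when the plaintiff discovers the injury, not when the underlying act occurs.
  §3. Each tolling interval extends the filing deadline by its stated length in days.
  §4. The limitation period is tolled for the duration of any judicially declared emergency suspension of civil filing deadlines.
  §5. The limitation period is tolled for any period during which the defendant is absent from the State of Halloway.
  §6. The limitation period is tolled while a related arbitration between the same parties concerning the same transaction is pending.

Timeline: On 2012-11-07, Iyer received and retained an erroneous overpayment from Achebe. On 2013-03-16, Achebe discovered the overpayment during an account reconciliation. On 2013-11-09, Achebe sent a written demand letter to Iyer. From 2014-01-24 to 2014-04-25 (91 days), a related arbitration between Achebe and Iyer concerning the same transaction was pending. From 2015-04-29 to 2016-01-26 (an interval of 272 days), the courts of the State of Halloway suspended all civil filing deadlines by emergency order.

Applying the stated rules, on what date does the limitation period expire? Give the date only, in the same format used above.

2014-12-16

Under the discovery rule, the claim accrued on 2013-03-16, when Achebe discovered the injury — not on the 2012-11-07 date of the underlying act.
Adding the 18 months base period to 2013-03-16 gives a deadline of 2014-09-16, before any tolling.
The pending related arbitration from 2014-01-24 to 2014-04-25 tolled the period for 91 days, extending the deadline to 2014-12-16.
The emergency suspension of filing deadlines from 2015-04-29 to 2016-01-26 began after the period had already run on 2014-12-16, so it has no tolling effect.
None of the other events listed affects the running of the period under the stated rules.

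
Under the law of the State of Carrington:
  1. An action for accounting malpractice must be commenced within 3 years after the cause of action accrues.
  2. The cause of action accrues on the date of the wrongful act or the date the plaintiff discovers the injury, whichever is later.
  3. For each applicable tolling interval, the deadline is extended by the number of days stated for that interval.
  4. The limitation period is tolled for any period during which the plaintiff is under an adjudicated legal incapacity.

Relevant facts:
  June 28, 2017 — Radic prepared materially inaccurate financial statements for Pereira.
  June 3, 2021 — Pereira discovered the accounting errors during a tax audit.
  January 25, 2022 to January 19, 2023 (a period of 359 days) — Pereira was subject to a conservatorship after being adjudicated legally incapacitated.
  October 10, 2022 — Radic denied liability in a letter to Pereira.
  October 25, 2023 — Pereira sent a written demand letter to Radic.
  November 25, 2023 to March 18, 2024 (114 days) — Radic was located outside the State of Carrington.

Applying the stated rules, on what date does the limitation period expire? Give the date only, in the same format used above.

Because discovery on June 3, 2021 post-dates the June 28, 2017 act, accrual under the later-of rule falls on June 3, 2021.
Adding the 3 years base period to June 3, 2021 gives a deadline of June 3, 2024, before any tolling.
The period was tolled for 359 days by the plaintiff's legal incapacity (January 25, 2022 to January 19, 2023), pushing the deadline to May 28, 2025.
The defendant's absence from the jurisdiction from November 25, 2023 to March 18, 2024 does not toll the period, because no stated rule makes the defendant's absence a tolling event.
None of the other events listed affects the running of the period under the stated rules.

May 28, 2025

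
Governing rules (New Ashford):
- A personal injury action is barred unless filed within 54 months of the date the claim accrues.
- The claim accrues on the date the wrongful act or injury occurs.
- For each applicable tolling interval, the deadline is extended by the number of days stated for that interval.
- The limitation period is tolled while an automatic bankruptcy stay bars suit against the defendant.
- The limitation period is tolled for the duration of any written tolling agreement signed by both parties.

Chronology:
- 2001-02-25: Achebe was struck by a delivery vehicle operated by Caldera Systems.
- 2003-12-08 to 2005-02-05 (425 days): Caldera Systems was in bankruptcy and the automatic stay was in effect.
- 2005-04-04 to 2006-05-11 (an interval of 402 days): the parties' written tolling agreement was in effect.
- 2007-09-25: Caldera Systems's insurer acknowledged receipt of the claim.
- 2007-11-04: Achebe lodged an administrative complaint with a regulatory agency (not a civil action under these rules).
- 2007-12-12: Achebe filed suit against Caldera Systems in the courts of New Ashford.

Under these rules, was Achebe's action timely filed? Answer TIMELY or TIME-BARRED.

The limitation period began to run on 2001-02-25.
The untolled deadline — 54 months after 2001-02-25 — is 2005-08-25.
The period was tolled for 425 days by the automatic bankruptcy stay (2003-12-08 to 2005-02-05), pushing the deadline to 2006-10-24.
Because the written tolling agreement ran from 2005-04-04 to 2006-05-11, the deadline is extended by 402 days to 2007-11-30.
Nothing else in the chronology tolls or restarts the period.
Achebe filed on 2007-12-12, after the 2007-11-30 deadline, so the action is time-barred.

TIME-BARRED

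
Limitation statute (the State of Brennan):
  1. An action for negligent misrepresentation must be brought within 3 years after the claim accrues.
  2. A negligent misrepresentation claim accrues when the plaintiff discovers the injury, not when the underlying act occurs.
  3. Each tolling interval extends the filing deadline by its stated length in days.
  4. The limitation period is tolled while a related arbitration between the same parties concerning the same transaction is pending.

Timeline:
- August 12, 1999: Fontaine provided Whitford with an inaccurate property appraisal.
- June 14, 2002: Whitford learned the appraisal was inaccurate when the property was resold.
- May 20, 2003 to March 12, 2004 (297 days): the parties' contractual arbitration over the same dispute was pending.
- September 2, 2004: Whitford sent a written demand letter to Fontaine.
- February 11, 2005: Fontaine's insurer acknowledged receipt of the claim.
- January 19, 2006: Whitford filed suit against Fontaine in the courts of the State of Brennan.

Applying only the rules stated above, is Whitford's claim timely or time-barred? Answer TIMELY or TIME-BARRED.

The claim did not accrue until Whitford discovered the injury on June 14, 2002; the August 12, 1999 act date does not start the clock under the stated rule.
Adding the 3 years base period to June 14, 2002 gives a deadline of June 14, 2005, before any tolling.
The period was tolled for 297 days by the pending related arbitration (May 20, 2003 to March 12, 2004), pushing the deadline to April 7, 2006.
Nothing else in the chronology tolls or restarts the period.
Whitford filed on January 19, 2006, before the April 7, 2006 deadline, so the action is timely.

TIMELY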